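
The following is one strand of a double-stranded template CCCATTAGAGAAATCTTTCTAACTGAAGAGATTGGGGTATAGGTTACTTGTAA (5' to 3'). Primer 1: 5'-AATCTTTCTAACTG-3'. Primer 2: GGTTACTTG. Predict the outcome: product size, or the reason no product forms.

Primer 1 (AATCTTTCTAACTG) matches the top strand at positions 12–25 (3' end points downstream).
Primer 2 (GGTTACTTG) also matches the top strand directly, at positions 42–50 — its reverse complement CAAGTAACC is not present.
Both primers anneal to the bottom strand with 3' ends pointing the same way, so neither can prime synthesis back toward the other.

No product — both primers anneal to the same strand and extend in the same direction.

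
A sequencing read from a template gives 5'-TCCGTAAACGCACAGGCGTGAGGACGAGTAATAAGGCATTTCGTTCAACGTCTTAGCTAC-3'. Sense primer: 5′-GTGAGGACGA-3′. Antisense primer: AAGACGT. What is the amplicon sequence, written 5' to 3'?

5'-GTGAGGACGAGTAATAAGGCATTTCGTTCAACGTCTT-3'

Forward primer GTGAGGACGA is found on the top strand at positions 18–27.
Reverse complement of the reverse primer: ACGTCTT. This occurs on the top strand at positions 48–54.
The product is the template from position 18 through 54 (37 bp).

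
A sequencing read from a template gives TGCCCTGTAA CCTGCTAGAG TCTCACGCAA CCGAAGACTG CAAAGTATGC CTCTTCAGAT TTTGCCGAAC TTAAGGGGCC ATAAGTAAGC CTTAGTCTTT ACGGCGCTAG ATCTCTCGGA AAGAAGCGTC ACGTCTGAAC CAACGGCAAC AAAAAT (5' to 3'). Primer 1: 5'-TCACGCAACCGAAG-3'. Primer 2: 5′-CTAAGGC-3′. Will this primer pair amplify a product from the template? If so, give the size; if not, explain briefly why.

Primer 1 (TCACGCAACCGAAG) matches the top strand at positions 23–36; it acts as a forward primer.
Primer 2's reverse complement is GCCTTAG, matching the top strand at positions 89–95; it acts as a reverse primer.
The 3' ends face each other across positions 23–95, giving a 73 bp product.

Yes — a 73 bp product.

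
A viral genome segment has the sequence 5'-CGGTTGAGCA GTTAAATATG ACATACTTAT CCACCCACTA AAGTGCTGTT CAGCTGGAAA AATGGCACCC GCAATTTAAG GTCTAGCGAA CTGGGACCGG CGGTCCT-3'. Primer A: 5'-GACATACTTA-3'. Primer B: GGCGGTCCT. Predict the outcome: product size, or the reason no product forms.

No product — both primers anneal to the same strand and extend in the same direction.

Primer A (GACATACTTA) matches the top strand at positions 20–29 (3' end points downstream).
Primer B (GGCGGTCCT) also matches the top strand directly, at positions 99–107 — its reverse complement AGGACCGCC is not present.
Both primers anneal to the bottom strand with 3' ends pointing the same way, so neither can prime synthesis back toward the other.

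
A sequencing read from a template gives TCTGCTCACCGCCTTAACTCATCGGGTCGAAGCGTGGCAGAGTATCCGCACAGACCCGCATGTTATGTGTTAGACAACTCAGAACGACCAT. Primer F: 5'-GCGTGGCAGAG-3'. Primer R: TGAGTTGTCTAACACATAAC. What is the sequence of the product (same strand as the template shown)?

5'-GCGTGGCAGAGTATCCGCACAGACCCGCATGTTATGTGTTAGACAACTCA-3'

The forward primer matches the template at positions 32–42.
Taking the reverse complement of TGAGTTGTCTAACACATAAC gives GTTATGTGTTAGACAACTCA, found at positions 62–81 on the template; the primer anneals here to the top strand with its 3' end pointing upstream.
The product is the template from position 32 through 81 (50 bp).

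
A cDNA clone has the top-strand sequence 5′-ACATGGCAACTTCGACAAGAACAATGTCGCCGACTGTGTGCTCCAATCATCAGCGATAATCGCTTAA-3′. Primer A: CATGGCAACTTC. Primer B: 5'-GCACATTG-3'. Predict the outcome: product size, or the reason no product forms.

No product — primer B has no binding site in the template.

Primer B (GCACATTG) does not match the top strand, and its reverse complement CAATGTGC does not match either.
With no annealing site for primer B, no amplification occurs.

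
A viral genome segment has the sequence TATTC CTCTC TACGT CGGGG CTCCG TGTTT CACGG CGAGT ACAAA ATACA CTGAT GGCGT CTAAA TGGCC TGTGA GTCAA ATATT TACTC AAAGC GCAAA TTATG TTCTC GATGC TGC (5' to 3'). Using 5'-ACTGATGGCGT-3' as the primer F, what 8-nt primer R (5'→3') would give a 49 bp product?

5'-TGCGCTTT-3'

The forward primer binds at positions 50–60, so a 49 bp product ends at position 50 + 49 − 1 = 98.
The reverse primer anneals to the top strand over positions 91–98, i.e. to AAAGCGCA.
Its sequence written 5'→3' is the reverse complement: TGCGCTTT.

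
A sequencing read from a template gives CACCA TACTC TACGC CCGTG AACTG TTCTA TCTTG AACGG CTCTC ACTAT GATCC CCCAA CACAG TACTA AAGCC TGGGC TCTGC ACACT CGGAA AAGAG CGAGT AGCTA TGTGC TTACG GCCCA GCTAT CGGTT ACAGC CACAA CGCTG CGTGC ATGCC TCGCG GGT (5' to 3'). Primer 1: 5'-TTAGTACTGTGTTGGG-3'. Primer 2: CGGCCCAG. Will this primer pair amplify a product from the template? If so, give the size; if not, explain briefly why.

No product — the primers' 3' ends point away from each other.

Primer 1 (TTAGTACTGTGTTGGG) has reverse complement CCCAACACAGTACTAA, which matches the top strand at positions 56–71; primer 1 anneals to the top strand there with its 3' end pointing upstream toward position 56.
Primer 2 (CGGCCCAG) matches the top strand directly at positions 119–126; it anneals to the bottom strand with its 3' end pointing downstream toward position 126.
The 3' ends diverge (primer 1 extends toward position 1, primer 2 toward position 168), so the primers never converge on a shared product.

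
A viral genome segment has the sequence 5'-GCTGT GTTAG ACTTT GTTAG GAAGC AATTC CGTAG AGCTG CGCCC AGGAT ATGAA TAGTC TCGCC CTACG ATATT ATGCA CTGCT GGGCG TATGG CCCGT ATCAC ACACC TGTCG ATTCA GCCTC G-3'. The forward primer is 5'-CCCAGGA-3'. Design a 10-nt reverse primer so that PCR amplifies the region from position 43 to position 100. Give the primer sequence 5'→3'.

The product's 3' end on the top strand is position 100.
The reverse primer anneals to the top strand over positions 91–100, i.e. to TATGGCCCGT.
Its sequence written 5'→3' is the reverse complement: ACGGGCCATA.

5'-ACGGGCCATA-3'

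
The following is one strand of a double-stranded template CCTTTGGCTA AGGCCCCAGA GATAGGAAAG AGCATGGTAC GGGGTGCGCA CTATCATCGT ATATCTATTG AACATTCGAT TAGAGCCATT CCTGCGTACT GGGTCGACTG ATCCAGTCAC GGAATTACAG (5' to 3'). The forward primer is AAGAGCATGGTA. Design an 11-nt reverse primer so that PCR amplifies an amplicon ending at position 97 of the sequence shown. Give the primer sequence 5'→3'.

5'-ACGCAGGAATG-3'

The forward primer binds at positions 28–39; the product's 3' end on the top strand is position 97.
The reverse primer anneals to the top strand over positions 87–97, i.e. to CATTCCTGCGT.
Its sequence written 5'→3' is the reverse complement: ACGCAGGAATG.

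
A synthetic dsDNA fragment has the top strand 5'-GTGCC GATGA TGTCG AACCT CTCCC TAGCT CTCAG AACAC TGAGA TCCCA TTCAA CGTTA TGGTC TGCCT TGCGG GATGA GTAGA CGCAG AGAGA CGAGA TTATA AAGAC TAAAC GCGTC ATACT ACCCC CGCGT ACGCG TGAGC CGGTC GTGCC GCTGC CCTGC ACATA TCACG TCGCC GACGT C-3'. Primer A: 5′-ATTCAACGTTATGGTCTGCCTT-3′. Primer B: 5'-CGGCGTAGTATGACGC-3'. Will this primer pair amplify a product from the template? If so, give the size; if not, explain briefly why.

Primer B (CGGCGTAGTATGACGC) does not match the top strand, and its reverse complement GCGTCATACTACGCCG does not match either.
With no annealing site for primer B, no amplification occurs.

No product — primer B has no binding site in the template.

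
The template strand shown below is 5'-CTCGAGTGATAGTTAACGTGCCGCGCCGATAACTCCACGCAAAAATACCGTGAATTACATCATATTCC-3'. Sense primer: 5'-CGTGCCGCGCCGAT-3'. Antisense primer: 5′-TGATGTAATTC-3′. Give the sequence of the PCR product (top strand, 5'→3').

Forward primer CGTGCCGCGCCGAT is found on the top strand at positions 17–30.
Reverse complement of the reverse primer: GAATTACATCA. This occurs on the top strand at positions 52–62.
The product is the template from position 17 through 62 (46 bp).

5'-CGTGCCGCGCCGATAACTCCACGCAAAAATACCGTGAATTACATCA-3'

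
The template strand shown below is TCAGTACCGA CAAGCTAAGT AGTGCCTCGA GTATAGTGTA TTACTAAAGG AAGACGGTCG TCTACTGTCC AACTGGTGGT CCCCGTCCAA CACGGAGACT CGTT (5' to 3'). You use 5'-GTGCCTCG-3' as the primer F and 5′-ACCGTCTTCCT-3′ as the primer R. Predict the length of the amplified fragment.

The forward primer matches the template at positions 22–29.
The reverse primer's reverse complement is AGGAAGACGGT, which matches the template at positions 48–58.
The product runs from position 22 to position 58, so its length is 58 − 22 + 1 = 37 bp.

37 bp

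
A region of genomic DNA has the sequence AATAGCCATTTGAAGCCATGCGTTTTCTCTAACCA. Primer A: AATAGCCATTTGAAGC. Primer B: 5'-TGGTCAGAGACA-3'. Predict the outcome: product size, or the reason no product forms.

No product — primer B has no binding site in the template.

Primer B (TGGTCAGAGACA) does not match the top strand, and its reverse complement TGTCTCTGACCA does not match either.
With no annealing site for primer B, no amplification occurs.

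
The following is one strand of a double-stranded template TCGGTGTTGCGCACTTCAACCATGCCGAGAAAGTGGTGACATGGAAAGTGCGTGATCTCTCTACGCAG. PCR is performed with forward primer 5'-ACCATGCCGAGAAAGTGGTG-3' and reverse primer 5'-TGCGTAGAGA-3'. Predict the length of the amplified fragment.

The forward primer matches the template at positions 19–38.
The reverse primer's reverse complement is TCTCTACGCA, which matches the template at positions 58–67.
The product runs from position 19 to position 67, so its length is 67 − 19 + 1 = 49 bp.

49 bp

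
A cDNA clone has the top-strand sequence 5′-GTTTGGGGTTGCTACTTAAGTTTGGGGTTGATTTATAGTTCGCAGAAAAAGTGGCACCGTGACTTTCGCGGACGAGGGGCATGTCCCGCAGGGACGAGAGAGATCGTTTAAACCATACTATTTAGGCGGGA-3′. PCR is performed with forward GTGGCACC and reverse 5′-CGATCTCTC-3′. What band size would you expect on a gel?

56 bp

Forward primer GTGGCACC is found on the top strand at positions 51–58.
The reverse primer's reverse complement is GAGAGATCG, which matches the template at positions 98–106.
Amplicon spans positions 51–106: 56 bp.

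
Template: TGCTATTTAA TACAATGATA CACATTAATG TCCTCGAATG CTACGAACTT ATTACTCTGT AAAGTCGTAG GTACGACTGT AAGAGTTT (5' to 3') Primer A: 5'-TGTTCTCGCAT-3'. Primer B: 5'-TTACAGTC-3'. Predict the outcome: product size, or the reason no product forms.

No product — primer A has no binding site in the template.

Primer A (TGTTCTCGCAT) does not match the top strand, and its reverse complement ATGCGAGAACA does not match either.
With no annealing site for primer A, no amplification occurs.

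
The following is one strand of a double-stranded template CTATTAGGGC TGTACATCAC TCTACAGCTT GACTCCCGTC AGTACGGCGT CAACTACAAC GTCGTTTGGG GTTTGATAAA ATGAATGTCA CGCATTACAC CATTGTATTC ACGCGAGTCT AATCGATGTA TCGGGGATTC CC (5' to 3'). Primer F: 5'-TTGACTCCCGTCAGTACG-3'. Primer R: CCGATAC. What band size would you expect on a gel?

The forward primer matches the template at positions 29–46.
Taking the reverse complement of CCGATAC gives GTATCGG, found at positions 128–134 on the template; the primer anneals here to the top strand with its 3' end pointing upstream.
The product runs from position 29 to position 134, so its length is 134 − 29 + 1 = 106 bp.

106 bp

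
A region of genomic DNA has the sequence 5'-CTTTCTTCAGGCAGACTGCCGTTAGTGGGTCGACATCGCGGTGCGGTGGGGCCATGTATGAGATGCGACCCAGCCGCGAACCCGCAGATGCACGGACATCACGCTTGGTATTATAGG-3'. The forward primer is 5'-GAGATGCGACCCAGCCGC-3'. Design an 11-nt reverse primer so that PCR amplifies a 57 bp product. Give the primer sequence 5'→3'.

The forward primer binds at positions 60–77, so a 57 bp product ends at position 60 + 57 − 1 = 116.
The reverse primer anneals to the top strand over positions 106–116, i.e. to TGGTATTATAG.
Its sequence written 5'→3' is the reverse complement: CTATAATACCA.

5'-CTATAATACCA-3'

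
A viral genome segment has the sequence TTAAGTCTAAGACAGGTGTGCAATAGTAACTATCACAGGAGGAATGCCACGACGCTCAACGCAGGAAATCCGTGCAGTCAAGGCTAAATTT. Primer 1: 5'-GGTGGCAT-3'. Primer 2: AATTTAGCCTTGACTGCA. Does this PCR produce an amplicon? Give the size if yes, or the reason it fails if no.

No product — primer 1 has no binding site in the template.

Primer 1 (GGTGGCAT) does not match the top strand, and its reverse complement ATGCCACC does not match either.
With no annealing site for primer 1, no amplification occurs.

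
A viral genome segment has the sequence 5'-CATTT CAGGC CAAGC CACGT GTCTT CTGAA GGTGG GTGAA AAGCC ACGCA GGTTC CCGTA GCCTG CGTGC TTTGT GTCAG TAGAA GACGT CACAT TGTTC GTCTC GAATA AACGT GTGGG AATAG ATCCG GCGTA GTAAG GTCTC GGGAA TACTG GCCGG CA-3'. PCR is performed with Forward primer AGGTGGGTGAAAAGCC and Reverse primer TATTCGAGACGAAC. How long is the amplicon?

81 bp

Scanning the template, AGGTGGGTGAAAAGCC occurs at positions 30–45; this primer anneals to the bottom strand there with its 3' end pointing downstream.
The reverse primer's reverse complement is GTTCGTCTCGAATA, which matches the template at positions 97–110.
Product length = (reverse-primer end) − (forward-primer start) + 1 = 110 − 30 + 1 = 81 bp.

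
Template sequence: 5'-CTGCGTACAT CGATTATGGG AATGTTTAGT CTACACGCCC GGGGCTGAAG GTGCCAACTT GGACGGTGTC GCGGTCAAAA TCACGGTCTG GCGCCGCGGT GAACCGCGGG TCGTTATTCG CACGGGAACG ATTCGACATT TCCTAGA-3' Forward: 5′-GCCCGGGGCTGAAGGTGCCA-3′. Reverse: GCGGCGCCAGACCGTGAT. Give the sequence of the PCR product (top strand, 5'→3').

5'-GCCCGGGGCTGAAGGTGCCAACTTGGACGGTGTCGCGGTCAAAATCACGGTCTGGCGCCGC-3'

Scanning the template, GCCCGGGGCTGAAGGTGCCA occurs at positions 37–56; this primer anneals to the bottom strand there with its 3' end pointing downstream.
Taking the reverse complement of GCGGCGCCAGACCGTGAT gives ATCACGGTCTGGCGCCGC, found at positions 80–97 on the template; the primer anneals here to the top strand with its 3' end pointing upstream.
The product is the template from position 37 through 97 (61 bp).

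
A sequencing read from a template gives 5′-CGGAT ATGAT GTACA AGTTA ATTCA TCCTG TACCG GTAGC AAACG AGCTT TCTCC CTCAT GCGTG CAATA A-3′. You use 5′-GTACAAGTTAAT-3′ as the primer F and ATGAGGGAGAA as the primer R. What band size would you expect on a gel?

Scanning the template, GTACAAGTTAAT occurs at positions 11–22; this primer anneals to the bottom strand there with its 3' end pointing downstream.
Taking the reverse complement of ATGAGGGAGAA gives TTCTCCCTCAT, found at positions 50–60 on the template; the primer anneals here to the top strand with its 3' end pointing upstream.
Amplicon spans positions 11–60: 50 bp.

50 bp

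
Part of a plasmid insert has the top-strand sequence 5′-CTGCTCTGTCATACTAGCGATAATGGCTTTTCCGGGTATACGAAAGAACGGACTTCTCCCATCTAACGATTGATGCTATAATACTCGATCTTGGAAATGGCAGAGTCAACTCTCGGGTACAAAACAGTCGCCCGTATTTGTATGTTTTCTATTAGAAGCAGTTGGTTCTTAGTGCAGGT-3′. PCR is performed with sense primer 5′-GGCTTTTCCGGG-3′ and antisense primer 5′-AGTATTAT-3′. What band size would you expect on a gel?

Forward primer GGCTTTTCCGGG is found on the top strand at positions 25–36.
Reverse complement of the reverse primer: ATAATACT. This occurs on the top strand at positions 78–85.
The product runs from position 25 to position 85, so its length is 85 − 25 + 1 = 61 bp.

61 bp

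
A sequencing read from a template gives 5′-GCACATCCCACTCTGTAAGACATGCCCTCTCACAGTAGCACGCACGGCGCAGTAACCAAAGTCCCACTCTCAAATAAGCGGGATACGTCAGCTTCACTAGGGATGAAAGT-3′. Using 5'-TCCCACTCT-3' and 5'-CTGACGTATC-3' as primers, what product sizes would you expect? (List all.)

86 bp, 30 bp

The forward primer TCCCACTCT matches the top strand at positions 6–14, 62–70.
The reverse primer's reverse complement is GATACGTCAG, matching at positions 82–91.
Each forward site pairs with the reverse site to give a product ending at position 91: sizes 86, 30 bp.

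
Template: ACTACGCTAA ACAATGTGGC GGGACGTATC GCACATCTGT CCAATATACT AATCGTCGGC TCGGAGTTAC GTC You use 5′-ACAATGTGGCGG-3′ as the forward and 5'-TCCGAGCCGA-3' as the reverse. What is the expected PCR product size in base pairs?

55 bp

Forward primer ACAATGTGGCGG is found on the top strand at positions 11–22.
The reverse primer's reverse complement is TCGGCTCGGA, which matches the template at positions 56–65.
The product runs from position 11 to position 65, so its length is 65 − 11 + 1 = 55 bp.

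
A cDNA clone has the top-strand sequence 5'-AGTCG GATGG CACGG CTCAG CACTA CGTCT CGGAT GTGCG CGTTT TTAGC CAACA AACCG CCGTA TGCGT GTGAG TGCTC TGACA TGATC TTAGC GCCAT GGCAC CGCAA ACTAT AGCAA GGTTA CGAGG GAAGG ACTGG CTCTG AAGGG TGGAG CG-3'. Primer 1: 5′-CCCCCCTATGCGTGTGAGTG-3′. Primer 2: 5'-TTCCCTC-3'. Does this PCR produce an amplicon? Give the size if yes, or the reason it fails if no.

No product — primer 1 has no binding site in the template.

Primer 1 (CCCCCCTATGCGTGTGAGTG) does not match the top strand, and its reverse complement CACTCACACGCATAGGGGGG does not match either.
With no annealing site for primer 1, no amplification occurs.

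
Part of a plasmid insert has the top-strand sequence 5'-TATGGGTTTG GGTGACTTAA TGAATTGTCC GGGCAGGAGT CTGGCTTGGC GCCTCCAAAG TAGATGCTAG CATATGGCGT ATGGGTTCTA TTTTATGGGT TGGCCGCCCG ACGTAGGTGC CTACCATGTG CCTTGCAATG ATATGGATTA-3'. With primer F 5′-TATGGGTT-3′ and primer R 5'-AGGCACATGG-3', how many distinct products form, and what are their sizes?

The forward primer TATGGGTT matches the top strand at positions 1–8, 80–87, 94–101.
The reverse primer's reverse complement is CCATGTGCCT, matching at positions 124–133.
Each forward site pairs with the reverse site to give a product ending at position 133: sizes 133, 54, 40 bp.

Three products: 133 bp, 54 bp, 40 bp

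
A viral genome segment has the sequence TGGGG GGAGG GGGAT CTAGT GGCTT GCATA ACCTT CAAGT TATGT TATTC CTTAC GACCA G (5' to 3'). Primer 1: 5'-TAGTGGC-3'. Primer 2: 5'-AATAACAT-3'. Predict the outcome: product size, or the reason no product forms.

Yes — a 33 bp product.

Primer 1 (TAGTGGC) matches the top strand at positions 17–23; it acts as a forward primer.
Primer 2's reverse complement is ATGTTATT, matching the top strand at positions 42–49; it acts as a reverse primer.
The 3' ends face each other across positions 17–49, giving a 33 bp product.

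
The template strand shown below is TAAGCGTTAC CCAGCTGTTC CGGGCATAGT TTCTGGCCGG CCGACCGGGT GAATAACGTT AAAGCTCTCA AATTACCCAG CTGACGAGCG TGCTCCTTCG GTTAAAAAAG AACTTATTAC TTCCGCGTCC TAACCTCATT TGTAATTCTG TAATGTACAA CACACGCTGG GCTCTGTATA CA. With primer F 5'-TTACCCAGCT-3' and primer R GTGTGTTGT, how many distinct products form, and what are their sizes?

Two products: 159 bp, 93 bp

The forward primer TTACCCAGCT matches the top strand at positions 7–16, 73–82.
The reverse primer's reverse complement is ACAACACAC, matching at positions 157–165.
Each forward site pairs with the reverse site to give a product ending at position 165: sizes 159, 93 bp.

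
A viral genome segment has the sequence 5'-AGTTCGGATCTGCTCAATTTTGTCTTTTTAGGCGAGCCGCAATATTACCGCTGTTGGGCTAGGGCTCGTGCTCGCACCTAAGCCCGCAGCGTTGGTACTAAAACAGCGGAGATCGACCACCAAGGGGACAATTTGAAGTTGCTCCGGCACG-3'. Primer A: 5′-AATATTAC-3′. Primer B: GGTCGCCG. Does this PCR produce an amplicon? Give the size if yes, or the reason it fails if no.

Primer B (GGTCGCCG) does not match the top strand, and its reverse complement CGGCGACC does not match either.
With no annealing site for primer B, no amplification occurs.

No product — primer B has no binding site in the template.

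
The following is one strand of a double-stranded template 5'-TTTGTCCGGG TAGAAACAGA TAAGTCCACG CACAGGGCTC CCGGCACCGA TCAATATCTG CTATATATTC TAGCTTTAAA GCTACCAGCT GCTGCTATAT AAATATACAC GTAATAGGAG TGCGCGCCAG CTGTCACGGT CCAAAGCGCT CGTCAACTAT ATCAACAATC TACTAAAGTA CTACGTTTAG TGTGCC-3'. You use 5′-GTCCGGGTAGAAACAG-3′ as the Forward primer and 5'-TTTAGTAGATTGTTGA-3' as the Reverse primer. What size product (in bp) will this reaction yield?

174 bp

Scanning the template, GTCCGGGTAGAAACAG occurs at positions 4–19; this primer anneals to the bottom strand there with its 3' end pointing downstream.
The reverse primer's reverse complement is TCAACAATCTACTAAA, which matches the template at positions 162–177.
Amplicon spans positions 4–177: 174 bp.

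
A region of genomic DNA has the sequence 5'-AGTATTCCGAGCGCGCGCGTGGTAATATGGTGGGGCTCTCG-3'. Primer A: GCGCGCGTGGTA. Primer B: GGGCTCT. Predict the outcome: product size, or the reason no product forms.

No product — both primers anneal to the same strand and extend in the same direction.

Primer A (GCGCGCGTGGTA) matches the top strand at positions 13–24 (3' end points downstream).
Primer B (GGGCTCT) also matches the top strand directly, at positions 33–39 — its reverse complement AGAGCCC is not present.
Both primers anneal to the bottom strand with 3' ends pointing the same way, so neither can prime synthesis back toward the other.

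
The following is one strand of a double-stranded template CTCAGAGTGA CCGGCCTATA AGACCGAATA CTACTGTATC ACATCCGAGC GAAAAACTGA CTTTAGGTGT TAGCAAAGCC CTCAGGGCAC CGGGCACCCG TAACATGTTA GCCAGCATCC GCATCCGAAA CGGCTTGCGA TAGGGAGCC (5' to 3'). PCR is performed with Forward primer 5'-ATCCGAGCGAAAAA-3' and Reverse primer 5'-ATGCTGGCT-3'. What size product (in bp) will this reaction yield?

76 bp

The forward primer matches the template at positions 43–56.
Reverse complement of the reverse primer: AGCCAGCAT. This occurs on the top strand at positions 110–118.
Product length = (reverse-primer end) − (forward-primer start) + 1 = 118 − 43 + 1 = 76 bp.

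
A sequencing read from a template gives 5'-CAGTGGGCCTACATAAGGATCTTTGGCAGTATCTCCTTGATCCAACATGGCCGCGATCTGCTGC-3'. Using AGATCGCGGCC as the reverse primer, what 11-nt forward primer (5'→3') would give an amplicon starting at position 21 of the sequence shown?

5'-CTTTGGCAGTA-3'

The reverse primer's reverse complement GGCCGCGATCT matches the template at positions 49–59; the product starts at position 21.
The forward primer is identical to the top strand over positions 21–31: CTTTGGCAGTA.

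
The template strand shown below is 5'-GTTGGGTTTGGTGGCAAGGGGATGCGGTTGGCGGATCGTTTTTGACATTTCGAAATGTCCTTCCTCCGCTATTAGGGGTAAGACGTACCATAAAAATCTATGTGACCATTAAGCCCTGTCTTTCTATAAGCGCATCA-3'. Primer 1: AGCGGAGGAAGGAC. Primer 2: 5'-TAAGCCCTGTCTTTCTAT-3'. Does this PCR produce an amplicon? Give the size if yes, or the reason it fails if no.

No product — the primers' 3' ends point away from each other.

Primer 1 (AGCGGAGGAAGGAC) has reverse complement GTCCTTCCTCCGCT, which matches the top strand at positions 57–70; primer 1 anneals to the top strand there with its 3' end pointing upstream toward position 57.
Primer 2 (TAAGCCCTGTCTTTCTAT) matches the top strand directly at positions 110–127; it anneals to the bottom strand with its 3' end pointing downstream toward position 127.
The 3' ends diverge (primer 1 extends toward position 1, primer 2 toward position 137), so the primers never converge on a shared product.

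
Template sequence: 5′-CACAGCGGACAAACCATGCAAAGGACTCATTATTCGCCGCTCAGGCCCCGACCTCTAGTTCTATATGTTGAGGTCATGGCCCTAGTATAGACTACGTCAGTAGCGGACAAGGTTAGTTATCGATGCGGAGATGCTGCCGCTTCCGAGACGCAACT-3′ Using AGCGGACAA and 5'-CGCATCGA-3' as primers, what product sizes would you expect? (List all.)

The forward primer AGCGGACAA matches the top strand at positions 4–12, 102–110.
The reverse primer's reverse complement is TCGATGCG, matching at positions 120–127.
Each forward site pairs with the reverse site to give a product ending at position 127: sizes 124, 26 bp.

124 bp, 26 bp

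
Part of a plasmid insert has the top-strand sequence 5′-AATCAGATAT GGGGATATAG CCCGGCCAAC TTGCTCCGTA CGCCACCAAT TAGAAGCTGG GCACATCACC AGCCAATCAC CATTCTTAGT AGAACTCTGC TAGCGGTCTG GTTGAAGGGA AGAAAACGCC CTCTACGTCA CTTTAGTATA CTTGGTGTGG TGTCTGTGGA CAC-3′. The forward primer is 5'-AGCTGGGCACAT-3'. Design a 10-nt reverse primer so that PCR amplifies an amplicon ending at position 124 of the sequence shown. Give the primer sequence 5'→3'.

5'-TTCTTCCCTT-3'

The forward primer binds at positions 55–66; the product's 3' end on the top strand is position 124.
The reverse primer anneals to the top strand over positions 115–124, i.e. to AAGGGAAGAA.
Its sequence written 5'→3' is the reverse complement: TTCTTCCCTT.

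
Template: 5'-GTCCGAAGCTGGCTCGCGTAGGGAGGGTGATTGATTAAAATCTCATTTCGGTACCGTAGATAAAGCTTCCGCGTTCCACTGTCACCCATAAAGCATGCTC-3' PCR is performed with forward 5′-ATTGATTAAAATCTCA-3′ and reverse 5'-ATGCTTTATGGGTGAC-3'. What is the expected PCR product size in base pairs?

67 bp

Scanning the template, ATTGATTAAAATCTCA occurs at positions 30–45; this primer anneals to the bottom strand there with its 3' end pointing downstream.
Taking the reverse complement of ATGCTTTATGGGTGAC gives GTCACCCATAAAGCAT, found at positions 81–96 on the template; the primer anneals here to the top strand with its 3' end pointing upstream.
Amplicon spans positions 30–96: 67 bp.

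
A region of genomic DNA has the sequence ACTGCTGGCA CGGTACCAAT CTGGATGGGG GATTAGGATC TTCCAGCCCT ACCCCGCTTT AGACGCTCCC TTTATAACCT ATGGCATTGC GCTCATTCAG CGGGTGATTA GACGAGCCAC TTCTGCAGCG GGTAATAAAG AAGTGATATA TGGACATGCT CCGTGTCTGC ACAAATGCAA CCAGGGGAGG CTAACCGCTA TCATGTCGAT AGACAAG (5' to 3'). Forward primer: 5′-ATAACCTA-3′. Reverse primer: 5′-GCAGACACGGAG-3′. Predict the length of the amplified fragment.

Scanning the template, ATAACCTA occurs at positions 74–81; this primer anneals to the bottom strand there with its 3' end pointing downstream.
The reverse primer's reverse complement is CTCCGTGTCTGC, which matches the template at positions 159–170.
Product length = (reverse-primer end) − (forward-primer start) + 1 = 170 − 74 + 1 = 97 bp.

97 bp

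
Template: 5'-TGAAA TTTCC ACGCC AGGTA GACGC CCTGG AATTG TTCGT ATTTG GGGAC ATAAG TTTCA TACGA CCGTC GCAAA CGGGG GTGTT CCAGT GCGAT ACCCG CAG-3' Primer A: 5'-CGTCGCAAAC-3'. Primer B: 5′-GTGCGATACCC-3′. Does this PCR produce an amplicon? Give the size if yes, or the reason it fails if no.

No product — both primers anneal to the same strand and extend in the same direction.

Primer A (CGTCGCAAAC) matches the top strand at positions 67–76 (3' end points downstream).
Primer B (GTGCGATACCC) also matches the top strand directly, at positions 89–99 — its reverse complement GGGTATCGCAC is not present.
Both primers anneal to the bottom strand with 3' ends pointing the same way, so neither can prime synthesis back toward the other.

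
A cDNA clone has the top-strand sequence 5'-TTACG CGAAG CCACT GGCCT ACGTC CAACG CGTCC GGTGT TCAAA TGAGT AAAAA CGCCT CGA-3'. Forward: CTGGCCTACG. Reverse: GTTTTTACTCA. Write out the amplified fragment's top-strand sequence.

Forward primer CTGGCCTACG is found on the top strand at positions 14–23.
The reverse primer's reverse complement is TGAGTAAAAAC, which matches the template at positions 46–56.
The product is the template from position 14 through 56 (43 bp).

5'-CTGGCCTACGTCCAACGCGTCCGGTGTTCAAATGAGTAAAAAC-3'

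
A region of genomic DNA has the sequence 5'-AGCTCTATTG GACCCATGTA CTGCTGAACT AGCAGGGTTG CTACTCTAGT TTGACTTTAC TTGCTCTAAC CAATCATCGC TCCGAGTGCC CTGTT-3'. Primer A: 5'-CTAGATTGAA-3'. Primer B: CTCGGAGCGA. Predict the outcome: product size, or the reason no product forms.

No product — primer A has no binding site in the template.

Primer A (CTAGATTGAA) does not match the top strand, and its reverse complement TTCAATCTAG does not match either.
With no annealing site for primer A, no amplification occurs.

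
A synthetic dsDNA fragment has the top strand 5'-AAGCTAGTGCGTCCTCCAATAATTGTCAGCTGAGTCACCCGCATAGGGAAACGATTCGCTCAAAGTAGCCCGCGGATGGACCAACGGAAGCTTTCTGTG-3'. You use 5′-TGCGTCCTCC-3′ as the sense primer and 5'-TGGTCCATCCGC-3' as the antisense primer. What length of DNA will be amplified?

The forward primer matches the template at positions 8–17.
Reverse complement of the reverse primer: GCGGATGGACCA. This occurs on the top strand at positions 72–83.
Product length = (reverse-primer end) − (forward-primer start) + 1 = 83 − 8 + 1 = 76 bp.

76 bp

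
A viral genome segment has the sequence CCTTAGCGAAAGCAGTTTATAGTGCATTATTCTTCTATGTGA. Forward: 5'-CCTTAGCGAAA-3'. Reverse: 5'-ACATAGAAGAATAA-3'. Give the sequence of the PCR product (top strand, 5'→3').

5'-CCTTAGCGAAAGCAGTTTATAGTGCATTATTCTTCTATGT-3'

Forward primer CCTTAGCGAAA is found on the top strand at positions 1–11.
Taking the reverse complement of ACATAGAAGAATAA gives TTATTCTTCTATGT, found at positions 27–40 on the template; the primer anneals here to the top strand with its 3' end pointing upstream.
The product is the template from position 1 through 40 (40 bp).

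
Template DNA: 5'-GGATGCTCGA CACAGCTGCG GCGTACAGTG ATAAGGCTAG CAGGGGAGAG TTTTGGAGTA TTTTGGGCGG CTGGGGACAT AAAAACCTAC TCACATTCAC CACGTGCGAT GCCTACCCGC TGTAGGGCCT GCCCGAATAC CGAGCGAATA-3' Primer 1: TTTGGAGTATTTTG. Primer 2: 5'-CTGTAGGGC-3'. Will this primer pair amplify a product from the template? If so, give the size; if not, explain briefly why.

No product — both primers anneal to the same strand and extend in the same direction.

Primer 1 (TTTGGAGTATTTTG) matches the top strand at positions 52–65 (3' end points downstream).
Primer 2 (CTGTAGGGC) also matches the top strand directly, at positions 120–128 — its reverse complement GCCCTACAG is not present.
Both primers anneal to the bottom strand with 3' ends pointing the same way, so neither can prime synthesis back toward the other.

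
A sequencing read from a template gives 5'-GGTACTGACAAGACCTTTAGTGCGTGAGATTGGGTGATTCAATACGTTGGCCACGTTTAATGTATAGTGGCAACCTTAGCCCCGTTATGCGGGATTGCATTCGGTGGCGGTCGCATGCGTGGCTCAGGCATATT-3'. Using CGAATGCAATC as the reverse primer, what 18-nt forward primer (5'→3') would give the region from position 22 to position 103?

The reverse primer's reverse complement GATTGCATTCG matches the template at positions 93–103; the product starts at position 22.
The forward primer is identical to the top strand over positions 22–39: GCGTGAGATTGGGTGATT.

5'-GCGTGAGATTGGGTGATT-3'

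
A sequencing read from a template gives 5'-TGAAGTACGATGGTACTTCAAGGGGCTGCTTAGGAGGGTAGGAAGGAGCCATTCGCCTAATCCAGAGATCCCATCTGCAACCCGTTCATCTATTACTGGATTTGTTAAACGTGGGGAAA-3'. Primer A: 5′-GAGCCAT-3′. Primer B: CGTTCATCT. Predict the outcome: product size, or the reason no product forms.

Primer A (GAGCCAT) matches the top strand at positions 46–52 (3' end points downstream).
Primer B (CGTTCATCT) also matches the top strand directly, at positions 83–91 — its reverse complement AGATGAACG is not present.
Both primers anneal to the bottom strand with 3' ends pointing the same way, so neither can prime synthesis back toward the other.

No product — both primers anneal to the same strand and extend in the same direction.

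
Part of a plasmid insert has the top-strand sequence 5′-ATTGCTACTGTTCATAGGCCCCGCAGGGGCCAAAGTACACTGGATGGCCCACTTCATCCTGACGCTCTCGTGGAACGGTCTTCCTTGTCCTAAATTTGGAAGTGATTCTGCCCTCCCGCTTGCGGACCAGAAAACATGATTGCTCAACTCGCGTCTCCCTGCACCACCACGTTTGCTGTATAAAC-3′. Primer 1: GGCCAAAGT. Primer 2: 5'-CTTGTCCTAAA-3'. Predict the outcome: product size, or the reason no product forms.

Primer 1 (GGCCAAAGT) matches the top strand at positions 28–36 (3' end points downstream).
Primer 2 (CTTGTCCTAAA) also matches the top strand directly, at positions 84–94 — its reverse complement TTTAGGACAAG is not present.
Both primers anneal to the bottom strand with 3' ends pointing the same way, so neither can prime synthesis back toward the other.

No product — both primers anneal to the same strand and extend in the same direction.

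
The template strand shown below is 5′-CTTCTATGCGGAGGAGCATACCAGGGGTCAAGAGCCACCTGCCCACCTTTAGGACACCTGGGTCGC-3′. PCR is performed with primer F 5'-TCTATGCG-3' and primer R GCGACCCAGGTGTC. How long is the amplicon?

64 bp

Scanning the template, TCTATGCG occurs at positions 3–10; this primer anneals to the bottom strand there with its 3' end pointing downstream.
The reverse primer's reverse complement is GACACCTGGGTCGC, which matches the template at positions 53–66.
The product runs from position 3 to position 66, so its length is 66 − 3 + 1 = 64 bp.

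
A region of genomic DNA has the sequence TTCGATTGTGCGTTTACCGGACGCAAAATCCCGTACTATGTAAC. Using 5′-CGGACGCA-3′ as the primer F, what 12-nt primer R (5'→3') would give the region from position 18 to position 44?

The product's 3' end on the top strand is position 44.
The reverse primer anneals to the top strand over positions 33–44, i.e. to GTACTATGTAAC.
Its sequence written 5'→3' is the reverse complement: GTTACATAGTAC.

5'-GTTACATAGTAC-3'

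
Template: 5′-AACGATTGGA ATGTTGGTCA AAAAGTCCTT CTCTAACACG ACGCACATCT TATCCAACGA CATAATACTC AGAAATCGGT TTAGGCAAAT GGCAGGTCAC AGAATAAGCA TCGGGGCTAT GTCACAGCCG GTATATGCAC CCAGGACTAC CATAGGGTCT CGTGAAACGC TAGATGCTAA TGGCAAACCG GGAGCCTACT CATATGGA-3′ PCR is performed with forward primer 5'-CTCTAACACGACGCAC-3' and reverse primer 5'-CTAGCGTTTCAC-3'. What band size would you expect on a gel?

143 bp

Scanning the template, CTCTAACACGACGCAC occurs at positions 31–46; this primer anneals to the bottom strand there with its 3' end pointing downstream.
Taking the reverse complement of CTAGCGTTTCAC gives GTGAAACGCTAG, found at positions 162–173 on the template; the primer anneals here to the top strand with its 3' end pointing upstream.
The product runs from position 31 to position 173, so its length is 173 − 31 + 1 = 143 bp.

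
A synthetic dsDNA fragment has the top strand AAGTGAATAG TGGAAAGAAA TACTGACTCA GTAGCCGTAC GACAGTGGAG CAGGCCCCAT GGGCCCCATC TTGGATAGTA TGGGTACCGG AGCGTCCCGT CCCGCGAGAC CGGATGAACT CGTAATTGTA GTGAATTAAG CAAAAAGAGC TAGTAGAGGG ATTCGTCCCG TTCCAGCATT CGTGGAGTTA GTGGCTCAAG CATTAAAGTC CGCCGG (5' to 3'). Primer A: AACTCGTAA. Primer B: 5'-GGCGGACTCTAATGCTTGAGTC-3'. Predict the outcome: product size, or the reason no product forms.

Primer B (GGCGGACTCTAATGCTTGAGTC) does not match the top strand, and its reverse complement GACTCAAGCATTAGAGTCCGCC does not match either.
With no annealing site for primer B, no amplification occurs.

No product — primer B has no binding site in the template.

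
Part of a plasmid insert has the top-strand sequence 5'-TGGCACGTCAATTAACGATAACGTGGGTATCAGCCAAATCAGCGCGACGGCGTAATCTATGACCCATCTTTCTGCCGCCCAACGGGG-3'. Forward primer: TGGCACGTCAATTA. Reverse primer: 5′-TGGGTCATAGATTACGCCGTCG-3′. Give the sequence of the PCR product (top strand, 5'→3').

5'-TGGCACGTCAATTAACGATAACGTGGGTATCAGCCAAATCAGCGCGACGGCGTAATCTATGACCCA-3'

The forward primer matches the template at positions 1–14.
Reverse complement of the reverse primer: CGACGGCGTAATCTATGACCCA. This occurs on the top strand at positions 45–66.
The product is the template from position 1 through 66 (66 bp).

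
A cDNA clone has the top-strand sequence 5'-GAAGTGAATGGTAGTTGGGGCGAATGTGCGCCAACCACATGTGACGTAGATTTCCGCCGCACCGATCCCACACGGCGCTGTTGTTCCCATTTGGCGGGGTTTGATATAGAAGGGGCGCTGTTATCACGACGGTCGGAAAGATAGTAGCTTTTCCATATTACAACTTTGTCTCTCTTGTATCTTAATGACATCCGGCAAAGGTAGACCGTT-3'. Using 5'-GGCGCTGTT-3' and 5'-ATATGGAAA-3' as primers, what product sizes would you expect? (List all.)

The forward primer GGCGCTGTT matches the top strand at positions 74–82, 114–122.
The reverse primer's reverse complement is TTTCCATAT, matching at positions 150–158.
Each forward site pairs with the reverse site to give a product ending at position 158: sizes 85, 45 bp.

85 bp, 45 bp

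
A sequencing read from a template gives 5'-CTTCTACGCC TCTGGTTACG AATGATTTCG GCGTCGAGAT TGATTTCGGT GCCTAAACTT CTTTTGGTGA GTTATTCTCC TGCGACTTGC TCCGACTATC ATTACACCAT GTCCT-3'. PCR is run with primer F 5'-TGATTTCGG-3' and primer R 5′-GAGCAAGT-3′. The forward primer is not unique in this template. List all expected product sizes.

70 bp, 52 bp

The forward primer TGATTTCGG matches the top strand at positions 23–31, 41–49.
The reverse primer's reverse complement is ACTTGCTC, matching at positions 85–92.
Each forward site pairs with the reverse site to give a product ending at position 92: sizes 70, 52 bp.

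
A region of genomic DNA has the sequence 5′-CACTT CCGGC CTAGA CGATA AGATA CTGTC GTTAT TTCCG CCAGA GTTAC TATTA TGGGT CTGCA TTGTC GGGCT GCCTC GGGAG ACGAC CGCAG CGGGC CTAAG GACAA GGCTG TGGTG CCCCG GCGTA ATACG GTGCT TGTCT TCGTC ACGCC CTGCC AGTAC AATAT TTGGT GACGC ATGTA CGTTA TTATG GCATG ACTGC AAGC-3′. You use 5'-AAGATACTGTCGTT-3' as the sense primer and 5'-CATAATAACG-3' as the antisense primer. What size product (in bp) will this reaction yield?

Forward primer AAGATACTGTCGTT is found on the top strand at positions 20–33.
The reverse primer's reverse complement is CGTTATTATG, which matches the template at positions 186–195.
Amplicon spans positions 20–195: 176 bp.

176 bp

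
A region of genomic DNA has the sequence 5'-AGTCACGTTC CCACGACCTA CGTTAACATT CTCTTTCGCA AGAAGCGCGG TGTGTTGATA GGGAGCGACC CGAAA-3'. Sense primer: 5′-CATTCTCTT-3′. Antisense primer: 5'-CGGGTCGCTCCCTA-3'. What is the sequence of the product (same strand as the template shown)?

The forward primer matches the template at positions 27–35.
Reverse complement of the reverse primer: TAGGGAGCGACCCG. This occurs on the top strand at positions 59–72.
The product is the template from position 27 through 72 (46 bp).

5'-CATTCTCTTTCGCAAGAAGCGCGGTGTGTTGATAGGGAGCGACCCG-3'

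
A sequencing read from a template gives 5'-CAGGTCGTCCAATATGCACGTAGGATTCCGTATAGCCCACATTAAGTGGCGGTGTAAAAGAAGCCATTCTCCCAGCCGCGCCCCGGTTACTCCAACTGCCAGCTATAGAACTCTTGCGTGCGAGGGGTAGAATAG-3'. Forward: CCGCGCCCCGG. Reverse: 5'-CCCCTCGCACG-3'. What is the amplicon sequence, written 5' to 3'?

5'-CCGCGCCCCGGTTACTCCAACTGCCAGCTATAGAACTCTTGCGTGCGAGGGG-3'

Forward primer CCGCGCCCCGG is found on the top strand at positions 76–86.
Taking the reverse complement of CCCCTCGCACG gives CGTGCGAGGGG, found at positions 117–127 on the template; the primer anneals here to the top strand with its 3' end pointing upstream.
The product is the template from position 76 through 127 (52 bp).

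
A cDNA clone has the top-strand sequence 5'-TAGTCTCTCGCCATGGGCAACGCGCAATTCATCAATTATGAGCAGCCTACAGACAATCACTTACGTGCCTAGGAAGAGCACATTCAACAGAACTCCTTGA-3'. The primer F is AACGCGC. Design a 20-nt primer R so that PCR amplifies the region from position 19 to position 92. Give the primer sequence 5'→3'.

5'-TTCTGTTGAATGTGCTCTTC-3'

The product's 3' end on the top strand is position 92.
The reverse primer anneals to the top strand over positions 73–92, i.e. to GAAGAGCACATTCAACAGAA.
Its sequence written 5'→3' is the reverse complement: TTCTGTTGAATGTGCTCTTC.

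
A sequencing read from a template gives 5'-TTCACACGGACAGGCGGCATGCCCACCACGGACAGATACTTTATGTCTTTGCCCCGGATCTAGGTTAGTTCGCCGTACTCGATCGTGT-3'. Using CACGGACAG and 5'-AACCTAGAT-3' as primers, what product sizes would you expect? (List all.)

The forward primer CACGGACAG matches the top strand at positions 5–13, 27–35.
The reverse primer's reverse complement is ATCTAGGTT, matching at positions 58–66.
Each forward site pairs with the reverse site to give a product ending at position 66: sizes 62, 40 bp.

62 bp, 40 bp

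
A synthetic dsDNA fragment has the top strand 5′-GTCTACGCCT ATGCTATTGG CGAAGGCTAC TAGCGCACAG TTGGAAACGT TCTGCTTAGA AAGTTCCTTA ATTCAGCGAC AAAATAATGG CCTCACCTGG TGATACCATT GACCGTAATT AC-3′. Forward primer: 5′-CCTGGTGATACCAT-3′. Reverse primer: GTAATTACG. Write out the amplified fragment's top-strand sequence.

5'-CCTGGTGATACCATTGACCGTAATTAC-3'

The forward primer matches the template at positions 96–109.
The reverse primer's reverse complement is CGTAATTAC, which matches the template at positions 114–122.
The product is the template from position 96 through 122 (27 bp).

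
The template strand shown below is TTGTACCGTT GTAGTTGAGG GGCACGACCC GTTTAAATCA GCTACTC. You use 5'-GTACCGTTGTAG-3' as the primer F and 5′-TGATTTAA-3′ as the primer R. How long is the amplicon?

38 bp

Forward primer GTACCGTTGTAG is found on the top strand at positions 3–14.
Taking the reverse complement of TGATTTAA gives TTAAATCA, found at positions 33–40 on the template; the primer anneals here to the top strand with its 3' end pointing upstream.
Product length = (reverse-primer end) − (forward-primer start) + 1 = 40 − 3 + 1 = 38 bp.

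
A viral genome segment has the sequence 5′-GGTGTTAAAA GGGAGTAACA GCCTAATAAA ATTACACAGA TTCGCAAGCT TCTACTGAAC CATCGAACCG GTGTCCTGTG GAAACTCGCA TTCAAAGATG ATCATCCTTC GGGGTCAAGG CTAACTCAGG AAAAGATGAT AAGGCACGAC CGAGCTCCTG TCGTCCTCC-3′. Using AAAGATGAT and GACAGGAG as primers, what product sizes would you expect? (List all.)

69 bp, 31 bp

The forward primer AAAGATGAT matches the top strand at positions 94–102, 132–140.
The reverse primer's reverse complement is CTCCTGTC, matching at positions 155–162.
Each forward site pairs with the reverse site to give a product ending at position 162: sizes 69, 31 bp.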